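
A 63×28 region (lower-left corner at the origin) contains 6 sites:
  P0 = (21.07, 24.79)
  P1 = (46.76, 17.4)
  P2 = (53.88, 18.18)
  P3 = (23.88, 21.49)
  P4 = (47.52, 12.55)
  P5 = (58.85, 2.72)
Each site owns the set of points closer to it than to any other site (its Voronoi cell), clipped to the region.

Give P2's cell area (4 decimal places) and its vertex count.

1. box [0,63]×[0,28]: [(0, 0) (63, 0) (63, 28) (0, 28)]
2. ⊥bis P2·P0 via (37.475,21.485): [(33.1466, 0) (63, 0) (63, 28) (38.7875, 28)]  |A|=756.9226
3. ⊥bis P2·P1 via (50.32,17.79): [(52.2689, 0) (63, 0) (63, 28) (49.2015, 28)]  |A|=343.4145
4. ⊥bis P2·P3 via (38.88,19.835): [(52.2689, 0) (63, 0) (63, 28) (49.2015, 28)]  |A|=343.4145
5. ⊥bis P2·P4 via (50.7,15.365): [(50.5695, 15.5124) (63, 1.4702) (63, 28) (49.2015, 28)]  |A|=251.0446
6. ⊥bis P2·P5 via (56.365,10.45): [(50.5695, 15.5124) (55.342, 10.1211) (63, 12.583) (63, 28) (49.2015, 28)]  |A|=208.4934
7. canonical 5-gon: [(50.5695, 15.5124) (55.342, 10.1211) (63, 12.583) (63, 28) (49.2015, 28)]
8. shoelace: 208.4934

Area of P2's cell: 208.4934 (5 vertices)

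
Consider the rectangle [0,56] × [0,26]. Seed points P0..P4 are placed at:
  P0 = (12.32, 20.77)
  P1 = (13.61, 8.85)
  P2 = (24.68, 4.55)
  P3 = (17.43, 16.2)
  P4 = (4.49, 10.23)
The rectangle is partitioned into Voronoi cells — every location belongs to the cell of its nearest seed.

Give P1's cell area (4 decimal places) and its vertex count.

Area of P1's cell: 130.9791 (5 vertices)

1. box [0,56]×[0,26]: [(0, 0) (56, 0) (56, 26) (0, 26)]
2. ⊥bis P1·P0 via (12.965,14.81): [(0, 13.4069) (0, 0) (56, 0) (56, 19.4673)]  |A|=920.4782
3. ⊥bis P1·P2 via (19.145,6.7): [(22.7047, 15.864) (0, 13.4069) (0, 0) (16.5425, 0)]  |A|=283.4148
4. ⊥bis P1·P3 via (15.52,12.525): [(20.4187, 9.979) (11.4408, 14.6451) (0, 13.4069) (0, 0) (16.5425, 0)]  |A|=251.6642
5. ⊥bis P1·P4 via (9.05,9.54): [(20.4187, 9.979) (11.4408, 14.6451) (9.7955, 14.467) (7.6064, 0) (16.5425, 0)]  |A|=130.9791
6. canonical 5-gon: [(20.4187, 9.979) (11.4408, 14.6451) (9.7955, 14.467) (7.6064, 0) (16.5425, 0)]
7. shoelace: 130.9791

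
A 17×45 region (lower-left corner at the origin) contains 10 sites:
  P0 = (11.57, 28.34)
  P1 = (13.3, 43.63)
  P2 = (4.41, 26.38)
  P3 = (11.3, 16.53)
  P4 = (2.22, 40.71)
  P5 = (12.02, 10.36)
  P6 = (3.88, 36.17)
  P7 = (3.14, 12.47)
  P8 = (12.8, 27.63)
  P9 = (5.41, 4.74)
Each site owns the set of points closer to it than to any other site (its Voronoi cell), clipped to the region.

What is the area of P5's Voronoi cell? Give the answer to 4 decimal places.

Area of P5's cell: 94.0844

1. box [0,17]×[0,45]: [(0, 0) (17, 0) (17, 45) (0, 45)]
2. ⊥bis P5·P0 via (11.795,19.35): [(0, 19.0548) (0, 0) (17, 0) (17, 19.4803)]  |A|=327.5481
3. ⊥bis P5·P1 via (12.66,26.995): [(0, 19.0548) (0, 0) (17, 0) (17, 19.4803)]  |A|=327.5481
4. ⊥bis P5·P2 via (8.215,18.37): [(10.1937, 19.3099) (0, 14.4676) (0, 0) (17, 0) (17, 19.4803)]  |A|=304.168
5. ⊥bis P5·P3 via (11.66,13.445): [(0, 12.0844) (0, 0) (17, 0) (17, 14.0681)]  |A|=222.2962
6. ⊥bis P5·P4 via (7.12,25.535): [(0, 12.0844) (0, 0) (17, 0) (17, 14.0681)]  |A|=222.2962
7. ⊥bis P5·P6 via (7.95,23.265): [(0, 12.0844) (0, 0) (17, 0) (17, 14.0681)]  |A|=222.2962
8. ⊥bis P5·P7 via (7.58,11.415): [(7.9598, 13.0132) (4.8677, 0) (17, 0) (17, 14.0681)]  |A|=142.5301
9. ⊥bis P5·P8 via (12.41,18.995): [(7.9598, 13.0132) (4.8677, 0) (17, 0) (17, 14.0681)]  |A|=142.5301
10. ⊥bis P5·P9 via (8.715,7.55): [(7.9598, 13.0132) (7.1101, 9.4376) (15.1342, 0) (17, 0) (17, 14.0681)]  |A|=94.0844
11. canonical 5-gon: [(7.9598, 13.0132) (7.1101, 9.4376) (15.1342, 0) (17, 0) (17, 14.0681)]
12. shoelace: 94.0844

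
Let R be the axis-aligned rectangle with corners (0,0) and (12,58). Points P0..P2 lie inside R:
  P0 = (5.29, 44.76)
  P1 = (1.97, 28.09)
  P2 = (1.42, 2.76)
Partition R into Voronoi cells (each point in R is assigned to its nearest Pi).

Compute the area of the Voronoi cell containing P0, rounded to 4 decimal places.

1. box [0,12]×[0,58]: [(0, 0) (12, 0) (12, 58) (0, 58)]
2. ⊥bis P0·P1 via (3.63,36.425): [(0, 37.148) (12, 34.758) (12, 58) (0, 58)]  |A|=264.5641
3. ⊥bis P0·P2 via (3.355,23.76): [(0, 37.148) (12, 34.758) (12, 58) (0, 58)]  |A|=264.5641
4. canonical 4-gon: [(0, 37.148) (12, 34.758) (12, 58) (0, 58)]
5. shoelace: 264.5641

Area of P0's cell: 264.5641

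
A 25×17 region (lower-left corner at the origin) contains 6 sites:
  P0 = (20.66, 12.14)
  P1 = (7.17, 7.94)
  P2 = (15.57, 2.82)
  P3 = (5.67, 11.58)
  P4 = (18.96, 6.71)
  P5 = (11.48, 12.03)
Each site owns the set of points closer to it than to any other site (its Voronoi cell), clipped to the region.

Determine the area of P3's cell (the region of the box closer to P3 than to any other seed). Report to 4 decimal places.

Area of P3's cell: 68.6236

1. box [0,25]×[0,17]: [(0, 0) (25, 0) (25, 17) (0, 17)]
2. ⊥bis P3·P0 via (13.165,11.86): [(0, 0) (13.6081, 0) (12.973, 17) (0, 17)]  |A|=225.9389
3. ⊥bis P3·P1 via (6.42,9.76): [(0, 7.1144) (13.14, 12.5292) (12.973, 17) (0, 17)]  |A|=93.948
4. ⊥bis P3·P2 via (10.62,7.2): [(0, 7.1144) (13.14, 12.5292) (12.973, 17) (0, 17)]  |A|=93.948
5. ⊥bis P3·P4 via (12.315,9.145): [(0, 7.1144) (13.14, 12.5292) (12.973, 17) (0, 17)]  |A|=93.948
6. ⊥bis P3·P5 via (8.575,11.805): [(0, 7.1144) (8.6618, 10.6838) (8.1726, 17) (0, 17)]  |A|=68.6236
7. canonical 4-gon: [(0, 7.1144) (8.6618, 10.6838) (8.1726, 17) (0, 17)]
8. shoelace: 68.6236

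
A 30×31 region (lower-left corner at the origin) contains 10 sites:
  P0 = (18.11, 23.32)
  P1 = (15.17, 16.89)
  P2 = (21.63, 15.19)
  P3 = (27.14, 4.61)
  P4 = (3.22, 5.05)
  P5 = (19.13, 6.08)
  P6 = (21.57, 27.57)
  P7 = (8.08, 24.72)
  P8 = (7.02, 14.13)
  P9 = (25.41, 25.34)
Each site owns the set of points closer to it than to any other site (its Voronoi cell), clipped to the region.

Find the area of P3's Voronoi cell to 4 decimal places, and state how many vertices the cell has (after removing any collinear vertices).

1. box [0,30]×[0,31]: [(0, 0) (30, 0) (30, 31) (0, 31)]
2. ⊥bis P3·P0 via (22.625,13.965): [(0, 3.0455) (0, 0) (30, 0) (30, 17.5244)]  |A|=308.5485
3. ⊥bis P3·P1 via (21.155,10.75): [(26.2462, 15.7127) (10.1266, 0) (30, 0) (30, 17.5244)]  |A|=189.0238
4. ⊥bis P3·P2 via (24.385,9.9): [(15.5771, 5.3129) (10.1266, 0) (30, 0) (30, 12.8243)]  |A|=145.2742
5. ⊥bis P3·P4 via (15.18,4.83): [(15.5771, 5.3129) (15.1818, 4.9276) (15.0912, 0) (30, 0) (30, 12.8243)]  |A|=133.0426
6. ⊥bis P3·P5 via (23.135,5.345): [(23.9272, 9.6616) (22.1541, 0) (30, 0) (30, 12.8243)]  |A|=76.8416
7. ⊥bis P3·P6 via (24.355,16.09): [(23.9272, 9.6616) (22.1541, 0) (30, 0) (30, 12.8243)]  |A|=76.8416
8. ⊥bis P3·P7 via (17.61,14.665): [(23.9272, 9.6616) (22.1541, 0) (30, 0) (30, 12.8243)]  |A|=76.8416
9. ⊥bis P3·P8 via (17.08,9.37): [(23.9272, 9.6616) (22.1541, 0) (30, 0) (30, 12.8243)]  |A|=76.8416
10. ⊥bis P3·P9 via (26.275,14.975): [(23.9272, 9.6616) (22.1541, 0) (30, 0) (30, 12.8243)]  |A|=76.8416
11. canonical 4-gon: [(23.9272, 9.6616) (22.1541, 0) (30, 0) (30, 12.8243)]
12. shoelace: 76.8416

Area of P3's cell: 76.8416 (4 vertices)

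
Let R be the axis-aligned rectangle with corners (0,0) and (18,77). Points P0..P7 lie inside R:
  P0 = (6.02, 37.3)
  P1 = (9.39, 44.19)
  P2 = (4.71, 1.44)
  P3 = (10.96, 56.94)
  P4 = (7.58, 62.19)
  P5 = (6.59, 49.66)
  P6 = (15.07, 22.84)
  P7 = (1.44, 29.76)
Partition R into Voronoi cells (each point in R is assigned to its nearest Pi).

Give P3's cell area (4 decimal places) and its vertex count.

Area of P3's cell: 118.4577 (4 vertices)

1. box [0,18]×[0,77]: [(0, 0) (18, 0) (18, 77) (0, 77)]
2. ⊥bis P3·P0 via (8.49,47.12): [(0, 49.2555) (18, 44.728) (18, 77) (0, 77)]  |A|=540.149
3. ⊥bis P3·P1 via (10.175,50.565): [(0, 51.8179) (18, 49.6015) (18, 77) (0, 77)]  |A|=473.2256
4. ⊥bis P3·P2 via (7.835,29.19): [(0, 51.8179) (18, 49.6015) (18, 77) (0, 77)]  |A|=473.2256
5. ⊥bis P3·P4 via (9.27,59.565): [(0, 53.5969) (0, 51.8179) (18, 49.6015) (18, 65.1855)]  |A|=156.2667
6. ⊥bis P3·P5 via (8.775,53.3): [(3.9953, 56.1691) (14.1458, 50.076) (18, 49.6015) (18, 65.1855)]  |A|=118.4577
7. ⊥bis P3·P6 via (13.015,39.89): [(3.9953, 56.1691) (14.1458, 50.076) (18, 49.6015) (18, 65.1855)]  |A|=118.4577
8. ⊥bis P3·P7 via (6.2,43.35): [(3.9953, 56.1691) (14.1458, 50.076) (18, 49.6015) (18, 65.1855)]  |A|=118.4577
9. canonical 4-gon: [(3.9953, 56.1691) (14.1458, 50.076) (18, 49.6015) (18, 65.1855)]
10. shoelace: 118.4577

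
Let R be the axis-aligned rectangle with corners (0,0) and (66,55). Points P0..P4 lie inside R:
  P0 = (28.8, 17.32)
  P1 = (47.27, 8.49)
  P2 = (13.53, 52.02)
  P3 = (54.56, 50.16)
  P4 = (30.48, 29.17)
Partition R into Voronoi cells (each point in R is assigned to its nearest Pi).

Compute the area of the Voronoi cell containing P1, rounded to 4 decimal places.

1. box [0,66]×[0,55]: [(0, 0) (66, 0) (66, 55) (0, 55)]
2. ⊥bis P1·P0 via (38.035,12.905): [(31.8655, 0) (66, 0) (66, 55) (58.1595, 55)]  |A|=1154.3142
3. ⊥bis P1·P2 via (30.4,30.255): [(55.7072, 49.8706) (31.8655, 0) (66, 0) (66, 55) (62.325, 55)]  |A|=1143.6308
4. ⊥bis P1·P3 via (50.915,29.325): [(46.2732, 30.1371) (31.8655, 0) (66, 0) (66, 26.6859)]  |A|=777.5717
5. ⊥bis P1·P4 via (38.875,18.83): [(51.6444, 29.1974) (42.1316, 21.474) (31.8655, 0) (66, 0) (66, 26.6859)]  |A|=752.3604
6. canonical 5-gon: [(51.6444, 29.1974) (42.1316, 21.474) (31.8655, 0) (66, 0) (66, 26.6859)]
7. shoelace: 752.3604

Area of P1's cell: 752.3604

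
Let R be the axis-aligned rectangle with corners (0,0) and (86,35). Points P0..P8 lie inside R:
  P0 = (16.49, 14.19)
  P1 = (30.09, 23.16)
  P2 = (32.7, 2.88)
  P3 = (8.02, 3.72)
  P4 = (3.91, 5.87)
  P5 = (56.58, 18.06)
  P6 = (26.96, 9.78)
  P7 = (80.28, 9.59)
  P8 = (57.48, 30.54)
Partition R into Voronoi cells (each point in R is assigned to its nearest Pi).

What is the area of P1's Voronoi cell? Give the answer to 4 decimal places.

1. box [0,86]×[0,35]: [(0, 0) (86, 0) (86, 35) (0, 35)]
2. ⊥bis P1·P0 via (23.29,18.675): [(35.6073, 0) (86, 0) (86, 35) (12.5227, 35)]  |A|=2167.7256
3. ⊥bis P1·P2 via (31.395,13.02): [(27.3621, 12.501) (86, 20.0476) (86, 35) (12.5227, 35)]  |A|=1264.9731
4. ⊥bis P1·P3 via (19.055,13.44): [(27.3621, 12.501) (86, 20.0476) (86, 35) (12.5227, 35)]  |A|=1264.9731
5. ⊥bis P1·P4 via (17,14.515): [(27.3621, 12.501) (86, 20.0476) (86, 35) (12.5227, 35)]  |A|=1264.9731
6. ⊥bis P1·P5 via (43.335,20.61): [(27.3621, 12.501) (42.14, 14.4029) (46.1054, 35) (12.5227, 35)]  |A|=526.2091
7. ⊥bis P1·P6 via (28.525,16.47): [(24.0546, 17.5158) (39.0574, 14.0061) (42.14, 14.4029) (46.1054, 35) (12.5227, 35)]  |A|=494.3952
8. ⊥bis P1·P7 via (55.185,16.375): [(24.0546, 17.5158) (39.0574, 14.0061) (42.14, 14.4029) (46.1054, 35) (12.5227, 35)]  |A|=494.3952
9. ⊥bis P1·P8 via (43.785,26.85): [(24.0546, 17.5158) (39.0574, 14.0061) (42.14, 14.4029) (44.2232, 25.2236) (41.5891, 35) (12.5227, 35)]  |A|=472.3181
10. canonical 6-gon: [(24.0546, 17.5158) (39.0574, 14.0061) (42.14, 14.4029) (44.2232, 25.2236) (41.5891, 35) (12.5227, 35)]
11. shoelace: 472.3181

Area of P1's cell: 472.3181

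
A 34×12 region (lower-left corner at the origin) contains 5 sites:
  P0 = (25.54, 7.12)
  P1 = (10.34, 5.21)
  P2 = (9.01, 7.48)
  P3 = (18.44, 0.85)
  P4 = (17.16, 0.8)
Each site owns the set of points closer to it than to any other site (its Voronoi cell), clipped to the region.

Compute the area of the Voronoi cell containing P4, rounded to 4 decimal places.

Area of P4's cell: 26.4731

1. box [0,34]×[0,12]: [(0, 0) (34, 0) (34, 12) (0, 12)]
2. ⊥bis P4·P0 via (21.35,3.96): [(0, 0) (24.3365, 0) (15.2864, 12) (0, 12)]  |A|=237.7378
3. ⊥bis P4·P1 via (13.75,3.005): [(11.8069, 0) (24.3365, 0) (17.5907, 8.9446)]  |A|=56.0365
4. ⊥bis P4·P2 via (13.085,4.14): [(11.8069, 0) (24.3365, 0) (17.5907, 8.9446)]  |A|=56.0365
5. ⊥bis P4·P3 via (17.8,0.825): [(17.489, 8.7873) (11.8069, 0) (17.8322, 0)]  |A|=26.4731
6. canonical 3-gon: [(17.489, 8.7873) (11.8069, 0) (17.8322, 0)]
7. shoelace: 26.4731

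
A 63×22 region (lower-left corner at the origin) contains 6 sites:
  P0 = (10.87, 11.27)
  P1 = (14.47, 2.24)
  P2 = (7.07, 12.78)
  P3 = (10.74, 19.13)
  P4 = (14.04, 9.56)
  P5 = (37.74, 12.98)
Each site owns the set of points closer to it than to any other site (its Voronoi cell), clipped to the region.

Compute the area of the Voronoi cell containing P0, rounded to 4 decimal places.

Area of P0's cell: 42.3897

1. box [0,63]×[0,22]: [(0, 0) (63, 0) (63, 22) (0, 22)]
2. ⊥bis P0·P1 via (12.67,6.755): [(0, 1.7038) (50.9095, 22) (0, 22)]  |A|=516.6342
3. ⊥bis P0·P2 via (8.97,12.025): [(5.7852, 4.0102) (50.9095, 22) (12.9337, 22)]  |A|=341.588
4. ⊥bis P0·P3 via (10.805,15.2): [(10.2279, 15.1905) (5.7852, 4.0102) (34.8504, 15.5977)]  |A|=136.7385
5. ⊥bis P0·P4 via (12.455,10.415): [(15.0743, 15.2706) (10.2279, 15.1905) (5.7852, 4.0102) (9.8809, 5.643)]  |A|=42.3897
6. ⊥bis P0·P5 via (24.305,12.125): [(15.0743, 15.2706) (10.2279, 15.1905) (5.7852, 4.0102) (9.8809, 5.643)]  |A|=42.3897
7. canonical 4-gon: [(15.0743, 15.2706) (10.2279, 15.1905) (5.7852, 4.0102) (9.8809, 5.643)]
8. shoelace: 42.3897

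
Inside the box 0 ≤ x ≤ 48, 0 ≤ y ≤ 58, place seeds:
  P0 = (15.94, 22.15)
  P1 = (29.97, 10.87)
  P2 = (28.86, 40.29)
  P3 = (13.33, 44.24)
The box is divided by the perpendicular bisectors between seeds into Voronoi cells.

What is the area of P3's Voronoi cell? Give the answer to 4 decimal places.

Area of P3's cell: 555.8891

1. box [0,48]×[0,58]: [(0, 0) (48, 0) (48, 58) (0, 58)]
2. ⊥bis P3·P0 via (14.635,33.195): [(0, 31.4658) (48, 37.1372) (48, 58) (0, 58)]  |A|=1137.5279
3. ⊥bis P3·P1 via (21.65,27.555): [(0, 31.4658) (38.651, 36.0326) (48, 40.6945) (48, 58) (0, 58)]  |A|=1120.8992
4. ⊥bis P3·P2 via (21.095,42.265): [(0, 31.4658) (18.9168, 33.7009) (25.0971, 58) (0, 58)]  |A|=555.8891
5. canonical 4-gon: [(0, 31.4658) (18.9168, 33.7009) (25.0971, 58) (0, 58)]
6. shoelace: 555.8891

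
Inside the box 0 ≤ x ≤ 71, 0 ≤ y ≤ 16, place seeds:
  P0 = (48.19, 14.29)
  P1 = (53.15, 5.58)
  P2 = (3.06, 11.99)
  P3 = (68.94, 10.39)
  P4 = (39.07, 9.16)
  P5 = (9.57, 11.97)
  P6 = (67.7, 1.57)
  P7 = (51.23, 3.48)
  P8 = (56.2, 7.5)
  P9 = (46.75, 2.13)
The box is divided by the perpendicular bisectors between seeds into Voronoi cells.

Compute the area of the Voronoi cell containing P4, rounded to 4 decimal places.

1. box [0,71]×[0,16]: [(0, 0) (71, 0) (71, 16) (0, 16)]
2. ⊥bis P4·P0 via (43.63,11.725): [(0, 0) (50.2253, 0) (41.2253, 16) (0, 16)]  |A|=731.605
3. ⊥bis P4·P1 via (46.11,7.37): [(0, 0) (44.2361, 0) (46.1006, 7.3329) (41.2253, 16) (0, 16)]  |A|=709.6459
4. ⊥bis P4·P2 via (21.065,10.575): [(20.2339, 0) (44.2361, 0) (46.1006, 7.3329) (41.2253, 16) (21.4913, 16)]  |A|=375.8437
5. ⊥bis P4·P3 via (54.005,9.775): [(20.2339, 0) (44.2361, 0) (46.1006, 7.3329) (41.2253, 16) (21.4913, 16)]  |A|=375.8437
6. ⊥bis P4·P5 via (24.32,10.565): [(23.3136, 0) (44.2361, 0) (46.1006, 7.3329) (41.2253, 16) (24.8377, 16)]  |A|=324.4351
7. ⊥bis P4·P6 via (53.385,5.365): [(23.3136, 0) (44.2361, 0) (46.1006, 7.3329) (41.2253, 16) (24.8377, 16)]  |A|=324.4351
8. ⊥bis P4·P7 via (45.15,6.32): [(23.3136, 0) (42.1979, 0) (45.8397, 7.7966) (41.2253, 16) (24.8377, 16)]  |A|=315.101
9. ⊥bis P4·P8 via (47.635,8.33): [(23.3136, 0) (42.1979, 0) (45.8397, 7.7966) (41.2253, 16) (24.8377, 16)]  |A|=315.101
10. ⊥bis P4·P9 via (42.91,5.645): [(23.3136, 0) (37.7428, 0) (45.4742, 8.4463) (41.2253, 16) (24.8377, 16)]  |A|=293.6783
11. canonical 5-gon: [(23.3136, 0) (37.7428, 0) (45.4742, 8.4463) (41.2253, 16) (24.8377, 16)]
12. shoelace: 293.6783

Area of P4's cell: 293.6783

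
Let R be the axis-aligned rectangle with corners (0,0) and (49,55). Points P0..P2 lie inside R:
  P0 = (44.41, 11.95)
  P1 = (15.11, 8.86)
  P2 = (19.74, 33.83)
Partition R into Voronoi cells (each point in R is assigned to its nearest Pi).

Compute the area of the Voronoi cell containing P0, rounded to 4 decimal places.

Area of P0's cell: 597.7602

1. box [0,49]×[0,55]: [(0, 0) (49, 0) (49, 55) (0, 55)]
2. ⊥bis P0·P1 via (29.76,10.405): [(30.8573, 0) (49, 0) (49, 55) (25.057, 55)]  |A|=1157.3568
3. ⊥bis P0·P2 via (32.075,22.89): [(28.8293, 19.2304) (30.8573, 0) (49, 0) (49, 41.9732)]  |A|=597.7602
4. canonical 4-gon: [(28.8293, 19.2304) (30.8573, 0) (49, 0) (49, 41.9732)]
5. shoelace: 597.7602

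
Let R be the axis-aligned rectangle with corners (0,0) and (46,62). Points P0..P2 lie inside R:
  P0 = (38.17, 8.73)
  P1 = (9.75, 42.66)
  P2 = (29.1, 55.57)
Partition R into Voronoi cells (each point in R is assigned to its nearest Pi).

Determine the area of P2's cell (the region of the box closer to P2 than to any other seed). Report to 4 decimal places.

1. box [0,46]×[0,62]: [(0, 0) (46, 0) (46, 62) (0, 62)]
2. ⊥bis P2·P0 via (33.635,32.15): [(0, 25.637) (46, 34.5443) (46, 62) (0, 62)]  |A|=1467.8296
3. ⊥bis P2·P1 via (19.425,49.115): [(31.0746, 31.6542) (46, 34.5443) (46, 62) (10.8283, 62)]  |A|=738.5501
4. canonical 4-gon: [(31.0746, 31.6542) (46, 34.5443) (46, 62) (10.8283, 62)]
5. shoelace: 738.5501

Area of P2's cell: 738.5501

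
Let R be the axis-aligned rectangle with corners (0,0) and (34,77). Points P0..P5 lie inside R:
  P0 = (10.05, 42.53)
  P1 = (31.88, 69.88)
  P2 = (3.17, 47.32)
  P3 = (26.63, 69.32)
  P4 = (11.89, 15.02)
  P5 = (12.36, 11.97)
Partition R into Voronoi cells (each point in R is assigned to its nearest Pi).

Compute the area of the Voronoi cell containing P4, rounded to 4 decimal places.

Area of P4's cell: 507.6909

1. box [0,34]×[0,77]: [(0, 0) (34, 0) (34, 77) (0, 77)]
2. ⊥bis P4·P0 via (10.97,28.775): [(0, 28.0413) (0, 0) (34, 0) (34, 30.3154)]  |A|=992.0627
3. ⊥bis P4·P1 via (21.885,42.45): [(0, 28.0413) (0, 0) (34, 0) (34, 30.3154)]  |A|=992.0627
4. ⊥bis P4·P2 via (7.53,31.17): [(0, 28.0413) (0, 0) (34, 0) (34, 30.3154)]  |A|=992.0627
5. ⊥bis P4·P3 via (19.26,42.17): [(0, 28.0413) (0, 0) (34, 0) (34, 30.3154)]  |A|=992.0627
6. ⊥bis P4·P5 via (12.125,13.495): [(0, 28.0413) (0, 11.6266) (34, 16.8659) (34, 30.3154)]  |A|=507.6909
7. canonical 4-gon: [(0, 28.0413) (0, 11.6266) (34, 16.8659) (34, 30.3154)]
8. shoelace: 507.6909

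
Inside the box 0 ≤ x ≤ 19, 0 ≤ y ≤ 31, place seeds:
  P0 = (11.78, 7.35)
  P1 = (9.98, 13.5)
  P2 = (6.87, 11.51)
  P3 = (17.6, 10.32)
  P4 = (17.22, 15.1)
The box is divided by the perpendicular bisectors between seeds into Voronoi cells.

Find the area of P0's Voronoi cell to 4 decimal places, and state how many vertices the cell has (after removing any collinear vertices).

1. box [0,19]×[0,31]: [(0, 0) (19, 0) (19, 31) (0, 31)]
2. ⊥bis P0·P1 via (10.88,10.425): [(0, 7.2406) (0, 0) (19, 0) (19, 12.8016)]  |A|=190.4009
3. ⊥bis P0·P2 via (9.325,9.43): [(9.9332, 10.1479) (1.3354, 0) (19, 0) (19, 12.8016)]  |A|=147.6636
4. ⊥bis P0·P3 via (14.69,8.835): [(13.4889, 11.1886) (9.9332, 10.1479) (1.3354, 0) (19, 0) (19, 0.3891)]  |A|=113.4607
5. ⊥bis P0·P4 via (14.5,11.225): [(13.4889, 11.1886) (9.9332, 10.1479) (1.3354, 0) (19, 0) (19, 0.3891)]  |A|=113.4607
6. canonical 5-gon: [(13.4889, 11.1886) (9.9332, 10.1479) (1.3354, 0) (19, 0) (19, 0.3891)]
7. shoelace: 113.4607

Area of P0's cell: 113.4607 (5 vertices)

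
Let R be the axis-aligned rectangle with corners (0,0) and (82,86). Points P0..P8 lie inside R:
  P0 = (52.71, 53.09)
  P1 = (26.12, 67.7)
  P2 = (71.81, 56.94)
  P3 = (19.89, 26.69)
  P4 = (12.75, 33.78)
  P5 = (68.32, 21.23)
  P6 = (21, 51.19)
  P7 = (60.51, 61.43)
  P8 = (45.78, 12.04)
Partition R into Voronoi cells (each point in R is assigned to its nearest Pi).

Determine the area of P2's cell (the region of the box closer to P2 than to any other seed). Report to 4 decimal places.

1. box [0,82]×[0,86]: [(0, 0) (82, 0) (82, 86) (0, 86)]
2. ⊥bis P2·P0 via (62.26,55.015): [(73.3494, 0) (82, 0) (82, 86) (56.0143, 86)]  |A|=1489.359
3. ⊥bis P2·P1 via (48.965,62.32): [(73.3494, 0) (82, 0) (82, 86) (56.0143, 86)]  |A|=1489.359
4. ⊥bis P2·P3 via (45.85,41.815): [(73.3494, 0) (82, 0) (82, 86) (56.0143, 86)]  |A|=1489.359
5. ⊥bis P2·P4 via (42.28,45.36): [(73.3494, 0) (82, 0) (82, 86) (56.0143, 86)]  |A|=1489.359
6. ⊥bis P2·P5 via (70.065,39.085): [(65.3787, 39.543) (82, 37.9186) (82, 86) (56.0143, 86)]  |A|=1003.196
7. ⊥bis P2·P6 via (46.405,54.065): [(65.3787, 39.543) (82, 37.9186) (82, 86) (56.0143, 86)]  |A|=1003.196
8. ⊥bis P2·P7 via (66.16,59.185): [(63.0149, 51.2698) (65.3787, 39.543) (82, 37.9186) (82, 86) (76.8148, 86)]  |A|=641.9934
9. ⊥bis P2·P8 via (58.795,34.49): [(63.0149, 51.2698) (65.3787, 39.543) (82, 37.9186) (82, 86) (76.8148, 86)]  |A|=641.9934
10. canonical 5-gon: [(63.0149, 51.2698) (65.3787, 39.543) (82, 37.9186) (82, 86) (76.8148, 86)]
11. shoelace: 641.9934

Area of P2's cell: 641.9934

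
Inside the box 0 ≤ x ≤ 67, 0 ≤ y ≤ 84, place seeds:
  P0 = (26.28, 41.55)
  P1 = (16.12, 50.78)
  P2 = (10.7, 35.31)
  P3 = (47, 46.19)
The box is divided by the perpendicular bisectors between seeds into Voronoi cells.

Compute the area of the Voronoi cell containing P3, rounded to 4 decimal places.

Area of P3's cell: 2401.8325

1. box [0,67]×[0,84]: [(0, 0) (67, 0) (67, 84) (0, 84)]
2. ⊥bis P3·P0 via (36.64,43.87): [(46.4642, 0) (67, 0) (67, 84) (27.6534, 84)]  |A|=2515.0638
3. ⊥bis P3·P1 via (31.56,48.485): [(33.1744, 59.3459) (46.4642, 0) (67, 0) (67, 84) (36.8389, 84)]  |A|=2401.8325
4. ⊥bis P3·P2 via (28.85,40.75): [(33.1744, 59.3459) (46.4642, 0) (67, 0) (67, 84) (36.8389, 84)]  |A|=2401.8325
5. canonical 5-gon: [(33.1744, 59.3459) (46.4642, 0) (67, 0) (67, 84) (36.8389, 84)]
6. shoelace: 2401.8325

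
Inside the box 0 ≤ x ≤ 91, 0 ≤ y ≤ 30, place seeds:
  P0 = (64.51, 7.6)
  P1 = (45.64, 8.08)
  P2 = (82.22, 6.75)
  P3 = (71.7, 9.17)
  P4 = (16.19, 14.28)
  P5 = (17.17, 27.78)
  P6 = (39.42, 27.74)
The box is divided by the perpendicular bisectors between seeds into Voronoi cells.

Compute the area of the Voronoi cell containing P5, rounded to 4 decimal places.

Area of P5's cell: 248.5573

1. box [0,91]×[0,30]: [(0, 0) (91, 0) (91, 30) (0, 30)]
2. ⊥bis P5·P0 via (40.84,17.69): [(0, 0) (33.2991, 0) (46.0875, 30) (0, 30)]  |A|=1190.7994
3. ⊥bis P5·P1 via (31.405,17.93): [(0, 0) (18.9982, 0) (39.7569, 30) (0, 30)]  |A|=881.327
4. ⊥bis P5·P2 via (49.695,17.265): [(0, 0) (18.9982, 0) (39.7569, 30) (0, 30)]  |A|=881.327
5. ⊥bis P5·P3 via (44.435,18.475): [(0, 0) (18.9982, 0) (39.7569, 30) (0, 30)]  |A|=881.327
6. ⊥bis P5·P4 via (16.68,21.03): [(0, 22.2408) (32.7432, 19.8639) (39.7569, 30) (0, 30)]  |A|=328.5192
7. ⊥bis P5·P6 via (28.295,27.76): [(0, 22.2408) (28.2814, 20.1878) (28.299, 30) (0, 30)]  |A|=248.5573
8. canonical 4-gon: [(0, 22.2408) (28.2814, 20.1878) (28.299, 30) (0, 30)]
9. shoelace: 248.5573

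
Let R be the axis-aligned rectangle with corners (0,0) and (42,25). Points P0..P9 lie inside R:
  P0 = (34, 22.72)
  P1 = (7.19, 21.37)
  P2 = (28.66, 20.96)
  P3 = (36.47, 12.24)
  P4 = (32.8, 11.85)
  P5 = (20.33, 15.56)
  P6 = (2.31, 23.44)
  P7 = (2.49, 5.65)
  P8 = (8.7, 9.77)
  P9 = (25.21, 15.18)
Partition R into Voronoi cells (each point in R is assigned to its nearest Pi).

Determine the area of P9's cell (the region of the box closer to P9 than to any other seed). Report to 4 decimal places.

Area of P9's cell: 86.6088

1. box [0,42]×[0,25]: [(0, 0) (42, 0) (42, 25) (0, 25)]
2. ⊥bis P9·P0 via (29.605,18.95): [(0, 0) (42, 0) (42, 4.5001) (24.4154, 25) (0, 25)]  |A|=869.7585
3. ⊥bis P9·P1 via (16.2,18.275): [(9.9224, 0) (42, 0) (42, 4.5001) (24.4154, 25) (18.5101, 25)]  |A|=514.3523
4. ⊥bis P9·P2 via (26.935,18.07): [(17.9681, 23.4222) (9.9224, 0) (42, 0) (42, 4.5001) (33.9532, 13.8809)]  |A|=466.3256
5. ⊥bis P9·P3 via (30.84,13.71): [(31.2984, 15.4656) (17.9681, 23.4222) (9.9224, 0) (27.2603, 0)]  |A|=322.1908
6. ⊥bis P9·P4 via (29.005,13.515): [(30.1591, 16.1456) (17.9681, 23.4222) (9.9224, 0) (23.0755, 0)]  |A|=278.2252
7. ⊥bis P9·P5 via (22.77,15.37): [(30.1591, 16.1456) (23.1559, 20.3257) (21.5732, 0) (23.0755, 0)]  |A|=86.6088
8. ⊥bis P9·P6 via (13.76,19.31): [(30.1591, 16.1456) (23.1559, 20.3257) (21.5732, 0) (23.0755, 0)]  |A|=86.6088
9. ⊥bis P9·P7 via (13.85,10.415): [(30.1591, 16.1456) (23.1559, 20.3257) (21.5732, 0) (23.0755, 0)]  |A|=86.6088
10. ⊥bis P9·P8 via (16.955,12.475): [(30.1591, 16.1456) (23.1559, 20.3257) (21.5732, 0) (23.0755, 0)]  |A|=86.6088
11. canonical 4-gon: [(30.1591, 16.1456) (23.1559, 20.3257) (21.5732, 0) (23.0755, 0)]
12. shoelace: 86.6088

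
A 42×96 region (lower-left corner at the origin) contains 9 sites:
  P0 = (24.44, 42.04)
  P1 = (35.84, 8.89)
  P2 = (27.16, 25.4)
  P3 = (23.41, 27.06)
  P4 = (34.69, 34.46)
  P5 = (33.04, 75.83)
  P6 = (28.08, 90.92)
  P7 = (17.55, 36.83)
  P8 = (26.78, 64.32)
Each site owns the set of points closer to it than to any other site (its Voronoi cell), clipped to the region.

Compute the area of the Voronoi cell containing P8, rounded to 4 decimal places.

1. box [0,42]×[0,96]: [(0, 0) (42, 0) (42, 96) (0, 96)]
2. ⊥bis P8·P0 via (25.61,53.18): [(0, 55.8697) (42, 51.4586) (42, 96) (0, 96)]  |A|=1778.1047
3. ⊥bis P8·P1 via (31.31,36.605): [(0, 55.8697) (42, 51.4586) (42, 96) (0, 96)]  |A|=1778.1047
4. ⊥bis P8·P2 via (26.97,44.86): [(0, 55.8697) (42, 51.4586) (42, 96) (0, 96)]  |A|=1778.1047
5. ⊥bis P8·P3 via (25.095,45.69): [(0, 55.8697) (42, 51.4586) (42, 96) (0, 96)]  |A|=1778.1047
6. ⊥bis P8·P4 via (30.735,49.39): [(0, 55.8697) (39.5251, 51.7185) (42, 52.3741) (42, 96) (0, 96)]  |A|=1776.9718
7. ⊥bis P8·P5 via (29.91,70.075): [(0, 86.3423) (0, 55.8697) (39.5251, 51.7185) (42, 52.3741) (42, 63.4996)]  |A|=891.6507
8. ⊥bis P8·P6 via (27.43,77.62): [(14.9125, 78.2318) (0, 78.9606) (0, 55.8697) (39.5251, 51.7185) (42, 52.3741) (42, 63.4996)]  |A|=836.6106
9. ⊥bis P8·P7 via (22.165,50.575): [(14.9125, 78.2318) (0, 78.9606) (0, 58.0171) (9.3067, 54.8923) (39.5251, 51.7185) (42, 52.3741) (42, 63.4996)]  |A|=826.6182
10. canonical 7-gon: [(14.9125, 78.2318) (0, 78.9606) (0, 58.0171) (9.3067, 54.8923) (39.5251, 51.7185) (42, 52.3741) (42, 63.4996)]
11. shoelace: 826.6182

Area of P8's cell: 826.6182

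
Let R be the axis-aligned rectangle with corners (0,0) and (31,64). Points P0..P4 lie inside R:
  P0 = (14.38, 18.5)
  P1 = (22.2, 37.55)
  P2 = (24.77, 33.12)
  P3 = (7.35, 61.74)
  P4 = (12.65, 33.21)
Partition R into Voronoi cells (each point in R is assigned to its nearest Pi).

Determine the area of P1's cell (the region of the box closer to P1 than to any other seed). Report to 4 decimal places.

Area of P1's cell: 309.7653

1. box [0,31]×[0,64]: [(0, 0) (31, 0) (31, 64) (0, 64)]
2. ⊥bis P1·P0 via (18.29,28.025): [(0, 35.533) (31, 22.8076) (31, 64) (0, 64)]  |A|=1079.721
3. ⊥bis P1·P2 via (23.485,35.335): [(0, 35.533) (13.9532, 29.8053) (31, 39.6947) (31, 64) (0, 64)]  |A|=935.7849
4. ⊥bis P1·P3 via (14.775,49.645): [(0, 40.5748) (0, 35.533) (13.9532, 29.8053) (31, 39.6947) (31, 59.6054)]  |A|=504.577
5. ⊥bis P1·P4 via (17.425,35.38): [(11.7783, 47.8054) (18.7055, 32.5623) (31, 39.6947) (31, 59.6054)]  |A|=309.7653
6. canonical 4-gon: [(11.7783, 47.8054) (18.7055, 32.5623) (31, 39.6947) (31, 59.6054)]
7. shoelace: 309.7653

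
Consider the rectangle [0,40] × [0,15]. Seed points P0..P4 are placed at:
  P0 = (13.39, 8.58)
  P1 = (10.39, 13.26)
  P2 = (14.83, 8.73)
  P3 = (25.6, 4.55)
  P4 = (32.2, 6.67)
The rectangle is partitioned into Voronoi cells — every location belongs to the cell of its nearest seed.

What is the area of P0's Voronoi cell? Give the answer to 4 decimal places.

Area of P0's cell: 113.5867

1. box [0,40]×[0,15]: [(0, 0) (40, 0) (40, 15) (0, 15)]
2. ⊥bis P0·P1 via (11.89,10.92): [(0, 3.2982) (0, 0) (40, 0) (40, 15) (18.2548, 15)]  |A|=493.193
3. ⊥bis P0·P2 via (14.11,8.655): [(13.7499, 12.1122) (0, 3.2982) (0, 0) (15.0116, 0)]  |A|=113.5867
4. ⊥bis P0·P3 via (19.495,6.565): [(13.7499, 12.1122) (0, 3.2982) (0, 0) (15.0116, 0)]  |A|=113.5867
5. ⊥bis P0·P4 via (22.795,7.625): [(13.7499, 12.1122) (0, 3.2982) (0, 0) (15.0116, 0)]  |A|=113.5867
6. canonical 4-gon: [(13.7499, 12.1122) (0, 3.2982) (0, 0) (15.0116, 0)]
7. shoelace: 113.5867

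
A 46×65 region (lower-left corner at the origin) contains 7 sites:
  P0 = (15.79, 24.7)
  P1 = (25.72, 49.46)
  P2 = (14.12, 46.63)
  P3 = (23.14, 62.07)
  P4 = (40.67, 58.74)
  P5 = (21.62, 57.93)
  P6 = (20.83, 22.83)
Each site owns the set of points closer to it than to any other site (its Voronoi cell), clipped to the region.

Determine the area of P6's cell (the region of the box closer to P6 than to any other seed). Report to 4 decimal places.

Area of P6's cell: 1029.7937

1. box [0,46]×[0,65]: [(0, 0) (46, 0) (46, 65) (0, 65)]
2. ⊥bis P6·P0 via (18.31,23.765): [(9.4924, 0) (46, 0) (46, 65) (33.6095, 65)]  |A|=1589.1875
3. ⊥bis P6·P1 via (23.275,36.145): [(22.9271, 36.2089) (9.4924, 0) (46, 0) (46, 31.9721)]  |A|=1029.7937
4. ⊥bis P6·P2 via (17.475,34.73): [(22.9271, 36.2089) (9.4924, 0) (46, 0) (46, 31.9721)]  |A|=1029.7937
5. ⊥bis P6·P3 via (21.985,42.45): [(22.9271, 36.2089) (9.4924, 0) (46, 0) (46, 31.9721)]  |A|=1029.7937
6. ⊥bis P6·P4 via (30.75,40.785): [(22.9271, 36.2089) (9.4924, 0) (46, 0) (46, 31.9721)]  |A|=1029.7937
7. ⊥bis P6·P5 via (21.225,40.38): [(22.9271, 36.2089) (9.4924, 0) (46, 0) (46, 31.9721)]  |A|=1029.7937
8. canonical 4-gon: [(22.9271, 36.2089) (9.4924, 0) (46, 0) (46, 31.9721)]
9. shoelace: 1029.7937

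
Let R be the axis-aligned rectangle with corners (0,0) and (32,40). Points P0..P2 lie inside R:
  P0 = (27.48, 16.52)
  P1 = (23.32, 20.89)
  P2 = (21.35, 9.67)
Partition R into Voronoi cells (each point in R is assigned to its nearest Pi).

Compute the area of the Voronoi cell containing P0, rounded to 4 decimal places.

Area of P0's cell: 94.4762

1. box [0,32]×[0,40]: [(0, 0) (32, 0) (32, 40) (0, 40)]
2. ⊥bis P0·P1 via (25.4,18.705): [(5.7508, 0) (32, 0) (32, 24.9878)]  |A|=327.9559
3. ⊥bis P0·P2 via (24.415,13.095): [(21.8851, 15.359) (32, 6.3073) (32, 24.9878)]  |A|=94.4762
4. canonical 3-gon: [(21.8851, 15.359) (32, 6.3073) (32, 24.9878)]
5. shoelace: 94.4762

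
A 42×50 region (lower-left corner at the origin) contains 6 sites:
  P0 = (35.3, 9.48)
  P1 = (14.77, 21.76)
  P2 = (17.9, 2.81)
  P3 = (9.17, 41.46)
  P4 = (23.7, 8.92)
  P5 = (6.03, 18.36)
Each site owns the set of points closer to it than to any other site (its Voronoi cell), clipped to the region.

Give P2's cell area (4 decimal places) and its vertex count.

Area of P2's cell: 174.9501 (5 vertices)

1. box [0,42]×[0,50]: [(0, 0) (42, 0) (42, 50) (0, 50)]
2. ⊥bis P2·P0 via (26.6,6.145): [(0, 0) (28.9556, 0) (9.7889, 50) (0, 50)]  |A|=968.6125
3. ⊥bis P2·P1 via (16.335,12.285): [(0, 9.5869) (0, 0) (28.9556, 0) (23.7752, 13.5139)]  |A|=309.6174
4. ⊥bis P2·P3 via (13.535,22.135): [(0, 9.5869) (0, 0) (28.9556, 0) (23.7752, 13.5139)]  |A|=309.6174
5. ⊥bis P2·P4 via (20.8,5.865): [(14.3775, 11.9617) (0, 9.5869) (0, 0) (26.9785, 0)]  |A|=230.2717
6. ⊥bis P2·P5 via (11.965,10.585): [(14.3775, 11.9617) (13.6003, 11.8333) (0, 1.4516) (0, 0) (26.9785, 0)]  |A|=174.9501
7. canonical 5-gon: [(14.3775, 11.9617) (13.6003, 11.8333) (0, 1.4516) (0, 0) (26.9785, 0)]
8. shoelace: 174.9501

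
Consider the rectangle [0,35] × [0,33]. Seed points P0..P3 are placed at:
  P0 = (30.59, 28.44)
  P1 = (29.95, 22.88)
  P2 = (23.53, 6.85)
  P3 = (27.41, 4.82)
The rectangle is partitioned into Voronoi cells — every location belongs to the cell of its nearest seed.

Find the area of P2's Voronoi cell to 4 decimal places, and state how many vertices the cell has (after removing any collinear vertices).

Area of P2's cell: 532.2441 (4 vertices)

1. box [0,35]×[0,33]: [(0, 0) (35, 0) (35, 33) (0, 33)]
2. ⊥bis P2·P0 via (27.06,17.645): [(0, 26.4937) (0, 0) (35, 0) (35, 15.0486)]  |A|=726.9903
3. ⊥bis P2·P1 via (26.74,14.865): [(0, 25.5743) (0, 0) (35, 0) (35, 11.5569)]  |A|=649.7964
4. ⊥bis P2·P3 via (25.47,5.835): [(29.596, 13.7212) (0, 25.5743) (0, 0) (22.4172, 0)]  |A|=532.2441
5. canonical 4-gon: [(29.596, 13.7212) (0, 25.5743) (0, 0) (22.4172, 0)]
6. shoelace: 532.2441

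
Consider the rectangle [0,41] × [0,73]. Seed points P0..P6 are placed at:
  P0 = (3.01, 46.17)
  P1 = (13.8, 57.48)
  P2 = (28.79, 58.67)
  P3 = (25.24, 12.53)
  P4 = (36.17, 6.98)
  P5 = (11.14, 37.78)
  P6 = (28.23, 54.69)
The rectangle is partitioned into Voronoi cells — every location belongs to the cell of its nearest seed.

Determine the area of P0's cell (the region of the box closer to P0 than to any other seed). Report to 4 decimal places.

1. box [0,41]×[0,73]: [(0, 0) (41, 0) (41, 73) (0, 73)]
2. ⊥bis P0·P1 via (8.405,51.825): [(0, 59.8436) (0, 0) (41, 0) (41, 20.7286)]  |A|=1651.7298
3. ⊥bis P0·P2 via (15.9,52.42): [(22.8881, 38.0078) (0, 59.8436) (0, 0) (41, 0) (41, 0.6538)]  |A|=1469.9324
4. ⊥bis P0·P3 via (14.125,29.35): [(23.9409, 35.8365) (22.8881, 38.0078) (0, 59.8436) (0, 20.0159)]  |A|=490.1083
5. ⊥bis P0·P4 via (19.59,26.575): [(23.9409, 35.8365) (22.8881, 38.0078) (0, 59.8436) (0, 20.0159)]  |A|=490.1083
6. ⊥bis P0·P5 via (7.075,41.975): [(12.8569, 47.5778) (0, 59.8436) (0, 35.1192)]  |A|=158.9394
7. ⊥bis P0·P6 via (15.62,50.43): [(12.8569, 47.5778) (0, 59.8436) (0, 35.1192)]  |A|=158.9394
8. canonical 3-gon: [(12.8569, 47.5778) (0, 59.8436) (0, 35.1192)]
9. shoelace: 158.9394

Area of P0's cell: 158.9394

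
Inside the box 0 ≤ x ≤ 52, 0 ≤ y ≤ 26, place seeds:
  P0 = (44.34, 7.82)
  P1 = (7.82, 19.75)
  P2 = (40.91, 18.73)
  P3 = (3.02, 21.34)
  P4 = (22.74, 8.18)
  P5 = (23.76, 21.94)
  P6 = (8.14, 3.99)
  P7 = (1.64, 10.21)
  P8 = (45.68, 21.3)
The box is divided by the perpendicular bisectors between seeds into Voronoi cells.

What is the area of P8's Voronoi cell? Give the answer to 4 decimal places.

Area of P8's cell: 103.5684

1. box [0,52]×[0,26]: [(0, 0) (52, 0) (52, 26) (0, 26)]
2. ⊥bis P8·P0 via (45.01,14.56): [(0, 19.0343) (52, 13.8651) (52, 26) (0, 26)]  |A|=496.6147
3. ⊥bis P8·P1 via (26.75,20.525): [(26.9206, 16.3582) (52, 13.8651) (52, 26) (26.5259, 26)]  |A|=274.9757
4. ⊥bis P8·P2 via (43.295,20.015): [(46.3033, 14.4314) (52, 13.8651) (52, 26) (40.0704, 26)]  |A|=103.5684
5. ⊥bis P8·P3 via (24.35,21.32): [(46.3033, 14.4314) (52, 13.8651) (52, 26) (40.0704, 26)]  |A|=103.5684
6. ⊥bis P8·P4 via (34.21,14.74): [(46.3033, 14.4314) (52, 13.8651) (52, 26) (40.0704, 26)]  |A|=103.5684
7. ⊥bis P8·P5 via (34.72,21.62): [(46.3033, 14.4314) (52, 13.8651) (52, 26) (40.0704, 26)]  |A|=103.5684
8. ⊥bis P8·P6 via (26.91,12.645): [(46.3033, 14.4314) (52, 13.8651) (52, 26) (40.0704, 26)]  |A|=103.5684
9. ⊥bis P8·P7 via (23.66,15.755): [(46.3033, 14.4314) (52, 13.8651) (52, 26) (40.0704, 26)]  |A|=103.5684
10. canonical 4-gon: [(46.3033, 14.4314) (52, 13.8651) (52, 26) (40.0704, 26)]
11. shoelace: 103.5684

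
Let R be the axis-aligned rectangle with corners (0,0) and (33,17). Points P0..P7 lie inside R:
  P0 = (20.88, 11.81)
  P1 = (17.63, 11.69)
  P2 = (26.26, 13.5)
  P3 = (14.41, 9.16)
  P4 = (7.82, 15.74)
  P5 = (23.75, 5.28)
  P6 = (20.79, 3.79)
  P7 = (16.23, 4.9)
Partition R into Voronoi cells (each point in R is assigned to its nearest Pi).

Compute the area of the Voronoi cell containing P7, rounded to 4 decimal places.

1. box [0,33]×[0,17]: [(0, 0) (33, 0) (33, 17) (0, 17)]
2. ⊥bis P7·P0 via (18.555,8.355): [(0, 0) (30.9707, 0) (5.7083, 17) (0, 17)]  |A|=311.772
3. ⊥bis P7·P1 via (16.93,8.295): [(0, 11.7857) (0, 0) (30.9707, 0) (19.4014, 7.7854)]  |A|=234.8899
4. ⊥bis P7·P2 via (21.245,9.2): [(0, 11.7857) (0, 0) (29.1333, 0) (26.6271, 2.923) (19.4014, 7.7854)]  |A|=232.2046
5. ⊥bis P7·P3 via (15.32,7.03): [(17.8412, 8.1071) (0, 0.4848) (0, 0) (29.1333, 0) (26.6271, 2.923) (19.4014, 7.7854)]  |A|=131.394
6. ⊥bis P7·P4 via (12.025,10.32): [(17.8412, 8.1071) (0, 0.4848) (0, 0) (29.1333, 0) (26.6271, 2.923) (19.4014, 7.7854)]  |A|=131.394
7. ⊥bis P7·P5 via (19.99,5.09): [(17.8412, 8.1071) (0, 0.4848) (0, 0) (20.2472, 0) (19.8697, 7.4703) (19.4014, 7.7854)]  |A|=94.0255
8. ⊥bis P7·P6 via (18.51,4.345): [(19.3501, 7.796) (17.8412, 8.1071) (0, 0.4848) (0, 0) (17.4523, 0)]  |A|=81.2459
9. canonical 5-gon: [(19.3501, 7.796) (17.8412, 8.1071) (0, 0.4848) (0, 0) (17.4523, 0)]
10. shoelace: 81.2459

Area of P7's cell: 81.2459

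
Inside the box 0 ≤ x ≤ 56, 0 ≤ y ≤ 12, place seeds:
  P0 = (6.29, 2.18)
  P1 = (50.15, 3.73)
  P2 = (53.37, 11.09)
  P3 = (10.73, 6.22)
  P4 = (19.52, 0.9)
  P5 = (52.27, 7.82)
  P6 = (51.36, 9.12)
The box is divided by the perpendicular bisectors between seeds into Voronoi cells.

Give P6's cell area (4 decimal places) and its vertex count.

1. box [0,56]×[0,12]: [(0, 0) (56, 0) (56, 12) (0, 12)]
2. ⊥bis P6·P0 via (28.825,5.65): [(29.695, 0) (56, 0) (56, 12) (27.8472, 12)]  |A|=326.7467
3. ⊥bis P6·P1 via (50.755,6.425): [(27.9162, 11.5521) (56, 5.2476) (56, 12) (27.8472, 12)]  |A|=101.1224
4. ⊥bis P6·P2 via (52.365,10.105): [(27.9162, 11.5521) (56, 5.2476) (56, 6.3962) (50.5077, 12) (27.8472, 12)]  |A|=85.7335
5. ⊥bis P6·P3 via (31.045,7.67): [(30.8144, 10.9015) (56, 5.2476) (56, 6.3962) (50.5077, 12) (30.7359, 12)]  |A|=83.5202
6. ⊥bis P6·P4 via (35.44,5.01): [(34.11, 10.1616) (56, 5.2476) (56, 6.3962) (50.5077, 12) (33.6354, 12)]  |A|=79.0738
7. ⊥bis P6·P5 via (51.815,8.47): [(34.11, 10.1616) (49.3456, 6.7414) (53.0916, 9.3636) (50.5077, 12) (33.6354, 12)]  |A|=65.8808
8. canonical 5-gon: [(34.11, 10.1616) (49.3456, 6.7414) (53.0916, 9.3636) (50.5077, 12) (33.6354, 12)]
9. shoelace: 65.8808

Area of P6's cell: 65.8808 (5 vertices)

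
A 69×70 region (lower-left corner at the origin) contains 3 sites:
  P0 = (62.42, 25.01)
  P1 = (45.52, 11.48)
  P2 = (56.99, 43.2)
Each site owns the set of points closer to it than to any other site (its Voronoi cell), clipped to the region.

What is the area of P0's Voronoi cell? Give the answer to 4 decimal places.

1. box [0,69]×[0,70]: [(0, 0) (69, 0) (69, 70) (0, 70)]
2. ⊥bis P0·P1 via (53.97,18.245): [(68.5768, 0) (69, 0) (69, 70) (12.5354, 70)]  |A|=1991.074
3. ⊥bis P0·P2 via (59.705,34.105): [(44.828, 29.664) (68.5768, 0) (69, 0) (69, 36.8797)]  |A|=452.0042
4. canonical 4-gon: [(44.828, 29.664) (68.5768, 0) (69, 0) (69, 36.8797)]
5. shoelace: 452.0042

Area of P0's cell: 452.0042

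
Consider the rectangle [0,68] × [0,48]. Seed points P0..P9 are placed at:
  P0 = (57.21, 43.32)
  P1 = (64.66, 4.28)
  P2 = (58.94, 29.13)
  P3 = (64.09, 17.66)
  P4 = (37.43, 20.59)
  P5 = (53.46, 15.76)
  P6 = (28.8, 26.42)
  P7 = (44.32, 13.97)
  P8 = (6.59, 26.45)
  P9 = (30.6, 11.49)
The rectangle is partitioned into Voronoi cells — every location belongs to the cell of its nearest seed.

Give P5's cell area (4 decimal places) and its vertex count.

1. box [0,68]×[0,48]: [(0, 0) (68, 0) (68, 48) (0, 48)]
2. ⊥bis P5·P0 via (55.335,29.54): [(0, 37.0693) (0, 0) (68, 0) (68, 27.8167)]  |A|=2206.1229
3. ⊥bis P5·P1 via (59.06,10.02): [(0, 37.0693) (0, 0) (48.7895, 0) (68, 18.742) (68, 27.8167)]  |A|=2026.1018
4. ⊥bis P5·P2 via (56.2,22.445): [(30.7174, 32.8896) (0, 37.0693) (0, 0) (48.7895, 0) (67.1819, 17.9438)]  |A|=1836.2709
5. ⊥bis P5·P3 via (58.775,16.71): [(57.8725, 21.7595) (30.7174, 32.8896) (0, 37.0693) (0, 0) (48.7895, 0) (59.8355, 10.7766)]  |A|=1788.8937
6. ⊥bis P5·P4 via (45.445,18.175): [(57.8725, 21.7595) (47.7724, 25.8992) (39.9687, 0) (48.7895, 0) (59.8355, 10.7766)]  |A|=314.1492
7. ⊥bis P5·P6 via (41.13,21.09): [(57.8725, 21.7595) (47.7724, 25.8992) (39.9687, 0) (48.7895, 0) (59.8355, 10.7766)]  |A|=314.1492
8. ⊥bis P5·P7 via (48.89,14.865): [(57.8725, 21.7595) (47.7724, 25.8992) (47.14, 23.8006) (51.3181, 2.4669) (59.8355, 10.7766)]  |A|=177.0538
9. ⊥bis P5·P8 via (30.025,21.105): [(57.8725, 21.7595) (47.7724, 25.8992) (47.14, 23.8006) (51.3181, 2.4669) (59.8355, 10.7766)]  |A|=177.0538
10. ⊥bis P5·P9 via (42.03,13.625): [(57.8725, 21.7595) (47.7724, 25.8992) (47.14, 23.8006) (51.3181, 2.4669) (59.8355, 10.7766)]  |A|=177.0538
11. canonical 5-gon: [(57.8725, 21.7595) (47.7724, 25.8992) (47.14, 23.8006) (51.3181, 2.4669) (59.8355, 10.7766)]
12. shoelace: 177.0538

Area of P5's cell: 177.0538 (5 vertices)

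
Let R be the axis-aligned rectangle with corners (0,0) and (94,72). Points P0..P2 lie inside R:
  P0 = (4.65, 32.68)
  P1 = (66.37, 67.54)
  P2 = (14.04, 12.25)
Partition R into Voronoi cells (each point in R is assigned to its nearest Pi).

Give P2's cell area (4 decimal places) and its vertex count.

Area of P2's cell: 1939.0650 (4 vertices)

1. box [0,94]×[0,72]: [(0, 0) (94, 0) (94, 72) (0, 72)]
2. ⊥bis P2·P0 via (9.345,22.465): [(0, 18.1699) (0, 0) (94, 0) (94, 61.374)]  |A|=3738.5608
3. ⊥bis P2·P1 via (40.205,39.895): [(42.5137, 37.7099) (0, 18.1699) (0, 0) (82.3566, 0)]  |A|=1939.065
4. canonical 4-gon: [(42.5137, 37.7099) (0, 18.1699) (0, 0) (82.3566, 0)]
5. shoelace: 1939.065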